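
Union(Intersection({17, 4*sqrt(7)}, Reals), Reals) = Reals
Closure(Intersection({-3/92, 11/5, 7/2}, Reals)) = {-3/92, 11/5, 7/2}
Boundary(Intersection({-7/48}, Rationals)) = {-7/48}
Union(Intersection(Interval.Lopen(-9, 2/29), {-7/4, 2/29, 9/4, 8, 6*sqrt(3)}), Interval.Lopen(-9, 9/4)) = Interval.Lopen(-9, 9/4)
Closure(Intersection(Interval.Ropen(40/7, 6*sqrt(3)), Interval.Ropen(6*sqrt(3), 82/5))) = EmptySet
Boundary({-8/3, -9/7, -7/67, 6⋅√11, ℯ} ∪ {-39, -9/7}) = {-39, -8/3, -9/7, -7/67, 6⋅√11, ℯ}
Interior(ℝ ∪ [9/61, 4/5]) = (-∞, ∞)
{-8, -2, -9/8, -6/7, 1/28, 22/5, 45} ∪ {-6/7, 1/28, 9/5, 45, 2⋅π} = {-8, -2, -9/8, -6/7, 1/28, 9/5, 22/5, 45, 2⋅π}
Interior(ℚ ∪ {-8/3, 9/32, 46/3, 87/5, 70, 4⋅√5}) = ∅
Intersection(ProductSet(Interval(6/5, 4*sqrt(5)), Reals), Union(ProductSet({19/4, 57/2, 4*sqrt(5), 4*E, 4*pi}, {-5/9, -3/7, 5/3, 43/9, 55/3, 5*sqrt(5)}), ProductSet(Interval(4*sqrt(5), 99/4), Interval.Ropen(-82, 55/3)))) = Union(ProductSet({4*sqrt(5)}, Interval.Ropen(-82, 55/3)), ProductSet({19/4, 4*sqrt(5)}, {-5/9, -3/7, 5/3, 43/9, 55/3, 5*sqrt(5)}))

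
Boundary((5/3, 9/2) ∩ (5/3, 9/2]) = {5/3, 9/2}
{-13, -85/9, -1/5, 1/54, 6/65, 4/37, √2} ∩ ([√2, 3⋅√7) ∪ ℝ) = {-13, -85/9, -1/5, 1/54, 6/65, 4/37, √2}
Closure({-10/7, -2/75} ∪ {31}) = {-10/7, -2/75, 31}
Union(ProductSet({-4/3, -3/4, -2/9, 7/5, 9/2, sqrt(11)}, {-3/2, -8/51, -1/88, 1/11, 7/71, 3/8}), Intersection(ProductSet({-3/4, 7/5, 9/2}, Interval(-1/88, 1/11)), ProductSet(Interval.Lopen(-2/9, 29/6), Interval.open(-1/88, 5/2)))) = Union(ProductSet({7/5, 9/2}, Interval.Lopen(-1/88, 1/11)), ProductSet({-4/3, -3/4, -2/9, 7/5, 9/2, sqrt(11)}, {-3/2, -8/51, -1/88, 1/11, 7/71, 3/8}))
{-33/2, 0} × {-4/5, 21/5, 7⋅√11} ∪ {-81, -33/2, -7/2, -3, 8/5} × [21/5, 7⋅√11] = ({-33/2, 0} × {-4/5, 21/5, 7⋅√11}) ∪ ({-81, -33/2, -7/2, -3, 8/5} × [21/5, 7⋅√11])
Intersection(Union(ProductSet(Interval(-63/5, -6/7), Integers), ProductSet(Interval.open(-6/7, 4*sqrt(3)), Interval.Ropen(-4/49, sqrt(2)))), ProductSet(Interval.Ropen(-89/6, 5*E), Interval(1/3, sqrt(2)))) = Union(ProductSet(Interval(-63/5, -6/7), Range(1, 2, 1)), ProductSet(Interval.open(-6/7, 4*sqrt(3)), Interval.Ropen(1/3, sqrt(2))))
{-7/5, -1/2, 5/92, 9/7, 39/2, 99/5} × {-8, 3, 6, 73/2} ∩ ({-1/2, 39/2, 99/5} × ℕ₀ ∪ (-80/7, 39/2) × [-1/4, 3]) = ({-1/2, 39/2, 99/5} × {3, 6}) ∪ ({-7/5, -1/2, 5/92, 9/7} × {3})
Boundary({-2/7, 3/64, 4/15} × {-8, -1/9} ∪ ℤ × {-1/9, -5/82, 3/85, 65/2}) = (ℤ × {-1/9, -5/82, 3/85, 65/2}) ∪ ({-2/7, 3/64, 4/15} × {-8, -1/9})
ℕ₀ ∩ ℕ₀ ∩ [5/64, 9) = {1, 2, …, 8}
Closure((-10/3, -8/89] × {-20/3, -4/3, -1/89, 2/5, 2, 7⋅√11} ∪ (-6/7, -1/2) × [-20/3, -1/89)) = ({-6/7, -1/2} × [-20/3, -1/89]) ∪ ((-6/7, -1/2) × [-20/3, -1/89)) ∪ ([-10/3, -8/89] × {-20/3, -4/3, -1/89, 2/5, 2, 7⋅√11})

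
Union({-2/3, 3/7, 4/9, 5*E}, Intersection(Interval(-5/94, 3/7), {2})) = {-2/3, 3/7, 4/9, 5*E}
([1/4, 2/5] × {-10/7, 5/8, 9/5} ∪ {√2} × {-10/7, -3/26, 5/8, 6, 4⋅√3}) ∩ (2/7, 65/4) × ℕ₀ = {√2} × {6}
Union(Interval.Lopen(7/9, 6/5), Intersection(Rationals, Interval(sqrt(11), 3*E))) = Union(Intersection(Interval(sqrt(11), 3*E), Rationals), Interval.Lopen(7/9, 6/5))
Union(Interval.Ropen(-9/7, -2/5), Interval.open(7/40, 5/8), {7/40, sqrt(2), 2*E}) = Union({sqrt(2), 2*E}, Interval.Ropen(-9/7, -2/5), Interval.Ropen(7/40, 5/8))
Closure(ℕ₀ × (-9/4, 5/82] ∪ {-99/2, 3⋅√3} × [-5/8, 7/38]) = (ℕ₀ × [-9/4, 5/82]) ∪ ({-99/2, 3⋅√3} × [-5/8, 7/38])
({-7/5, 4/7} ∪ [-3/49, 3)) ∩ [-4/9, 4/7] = [-3/49, 4/7]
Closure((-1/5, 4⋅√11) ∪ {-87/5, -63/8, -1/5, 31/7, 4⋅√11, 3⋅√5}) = {-87/5, -63/8} ∪ [-1/5, 4⋅√11]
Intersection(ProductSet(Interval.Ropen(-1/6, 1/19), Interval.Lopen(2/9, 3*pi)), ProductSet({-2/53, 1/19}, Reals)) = ProductSet({-2/53}, Interval.Lopen(2/9, 3*pi))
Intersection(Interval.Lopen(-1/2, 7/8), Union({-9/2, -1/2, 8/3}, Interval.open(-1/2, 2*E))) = Interval.Lopen(-1/2, 7/8)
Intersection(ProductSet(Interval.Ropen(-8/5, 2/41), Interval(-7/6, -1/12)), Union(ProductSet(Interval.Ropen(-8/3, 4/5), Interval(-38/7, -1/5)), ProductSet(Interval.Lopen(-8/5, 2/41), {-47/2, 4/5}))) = ProductSet(Interval.Ropen(-8/5, 2/41), Interval(-7/6, -1/5))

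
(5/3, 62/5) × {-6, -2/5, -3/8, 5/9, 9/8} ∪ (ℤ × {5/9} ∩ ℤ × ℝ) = (ℤ × {5/9}) ∪ ((5/3, 62/5) × {-6, -2/5, -3/8, 5/9, 9/8})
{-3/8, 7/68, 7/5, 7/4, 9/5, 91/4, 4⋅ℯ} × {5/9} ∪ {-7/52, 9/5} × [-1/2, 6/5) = ({-7/52, 9/5} × [-1/2, 6/5)) ∪ ({-3/8, 7/68, 7/5, 7/4, 9/5, 91/4, 4⋅ℯ} × {5/9})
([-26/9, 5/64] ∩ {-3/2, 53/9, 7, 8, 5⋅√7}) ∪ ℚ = ℚ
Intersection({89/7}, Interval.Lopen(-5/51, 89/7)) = {89/7}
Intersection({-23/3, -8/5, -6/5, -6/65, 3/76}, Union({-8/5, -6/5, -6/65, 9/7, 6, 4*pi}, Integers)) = {-8/5, -6/5, -6/65}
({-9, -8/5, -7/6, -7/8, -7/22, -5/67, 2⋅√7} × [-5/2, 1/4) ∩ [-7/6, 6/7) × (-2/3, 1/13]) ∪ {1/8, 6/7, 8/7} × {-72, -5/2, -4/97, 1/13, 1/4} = ({1/8, 6/7, 8/7} × {-72, -5/2, -4/97, 1/13, 1/4}) ∪ ({-7/6, -7/8, -7/22, -5/67} × (-2/3, 1/13])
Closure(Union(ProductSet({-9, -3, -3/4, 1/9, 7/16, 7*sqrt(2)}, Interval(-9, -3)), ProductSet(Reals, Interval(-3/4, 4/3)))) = Union(ProductSet({-9, -3, -3/4, 1/9, 7/16, 7*sqrt(2)}, Interval(-9, -3)), ProductSet(Reals, Interval(-3/4, 4/3)))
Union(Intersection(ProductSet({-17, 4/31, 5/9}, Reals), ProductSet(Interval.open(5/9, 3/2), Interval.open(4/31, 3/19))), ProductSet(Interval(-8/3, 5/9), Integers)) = ProductSet(Interval(-8/3, 5/9), Integers)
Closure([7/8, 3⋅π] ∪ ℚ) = ℚ ∪ (-∞, ∞)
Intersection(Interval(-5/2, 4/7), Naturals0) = Range(0, 1, 1)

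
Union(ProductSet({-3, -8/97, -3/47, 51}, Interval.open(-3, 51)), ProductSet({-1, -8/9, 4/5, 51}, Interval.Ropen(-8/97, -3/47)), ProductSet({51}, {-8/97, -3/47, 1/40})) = Union(ProductSet({-3, -8/97, -3/47, 51}, Interval.open(-3, 51)), ProductSet({-1, -8/9, 4/5, 51}, Interval.Ropen(-8/97, -3/47)))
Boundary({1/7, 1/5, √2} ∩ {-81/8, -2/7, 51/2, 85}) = ∅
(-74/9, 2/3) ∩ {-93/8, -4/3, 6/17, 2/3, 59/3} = {-4/3, 6/17}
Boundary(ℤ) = ℤ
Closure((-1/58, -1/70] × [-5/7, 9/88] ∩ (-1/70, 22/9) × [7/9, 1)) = ∅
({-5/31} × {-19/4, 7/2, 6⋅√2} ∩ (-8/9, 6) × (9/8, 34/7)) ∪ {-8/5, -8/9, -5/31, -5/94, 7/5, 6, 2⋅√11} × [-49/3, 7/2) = ({-5/31} × {7/2}) ∪ ({-8/5, -8/9, -5/31, -5/94, 7/5, 6, 2⋅√11} × [-49/3, 7/2))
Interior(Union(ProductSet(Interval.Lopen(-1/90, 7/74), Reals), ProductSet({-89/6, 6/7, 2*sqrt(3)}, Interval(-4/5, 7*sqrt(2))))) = ProductSet(Interval.open(-1/90, 7/74), Reals)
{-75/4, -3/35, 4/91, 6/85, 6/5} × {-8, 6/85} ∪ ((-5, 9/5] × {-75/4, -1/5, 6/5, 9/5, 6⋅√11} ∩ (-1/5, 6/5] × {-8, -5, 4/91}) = {-75/4, -3/35, 4/91, 6/85, 6/5} × {-8, 6/85}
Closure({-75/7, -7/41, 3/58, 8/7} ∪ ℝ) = ℝ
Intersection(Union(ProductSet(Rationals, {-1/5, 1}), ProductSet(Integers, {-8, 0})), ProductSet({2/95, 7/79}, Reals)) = ProductSet({2/95, 7/79}, {-1/5, 1})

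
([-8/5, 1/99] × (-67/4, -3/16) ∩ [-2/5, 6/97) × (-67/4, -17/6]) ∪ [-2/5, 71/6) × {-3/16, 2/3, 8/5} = ([-2/5, 71/6) × {-3/16, 2/3, 8/5}) ∪ ([-2/5, 1/99] × (-67/4, -17/6])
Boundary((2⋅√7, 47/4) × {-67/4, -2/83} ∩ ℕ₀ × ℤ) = ∅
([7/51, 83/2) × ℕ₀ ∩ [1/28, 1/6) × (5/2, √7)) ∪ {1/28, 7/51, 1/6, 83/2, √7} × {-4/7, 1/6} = {1/28, 7/51, 1/6, 83/2, √7} × {-4/7, 1/6}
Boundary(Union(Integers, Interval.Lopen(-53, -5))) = Complement(Integers, Interval.open(-53, -5))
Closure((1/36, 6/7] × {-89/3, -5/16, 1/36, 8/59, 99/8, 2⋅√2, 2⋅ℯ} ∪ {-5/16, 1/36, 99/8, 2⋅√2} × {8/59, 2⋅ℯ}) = ({-5/16, 1/36, 99/8, 2⋅√2} × {8/59, 2⋅ℯ}) ∪ ([1/36, 6/7] × {-89/3, -5/16, 1/36, 8/59, 99/8, 2⋅√2, 2⋅ℯ})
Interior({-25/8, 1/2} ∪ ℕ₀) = ∅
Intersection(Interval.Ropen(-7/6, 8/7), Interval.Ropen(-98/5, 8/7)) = Interval.Ropen(-7/6, 8/7)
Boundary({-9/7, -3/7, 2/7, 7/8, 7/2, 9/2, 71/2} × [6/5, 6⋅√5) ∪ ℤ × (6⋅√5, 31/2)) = (ℤ × [6⋅√5, 31/2]) ∪ ({-9/7, -3/7, 2/7, 7/8, 7/2, 9/2, 71/2} × [6/5, 6⋅√5])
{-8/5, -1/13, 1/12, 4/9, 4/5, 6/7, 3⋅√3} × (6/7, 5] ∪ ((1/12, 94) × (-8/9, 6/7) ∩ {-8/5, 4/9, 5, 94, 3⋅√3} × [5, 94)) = {-8/5, -1/13, 1/12, 4/9, 4/5, 6/7, 3⋅√3} × (6/7, 5]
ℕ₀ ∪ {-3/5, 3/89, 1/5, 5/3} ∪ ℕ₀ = {-3/5, 3/89, 1/5, 5/3} ∪ ℕ₀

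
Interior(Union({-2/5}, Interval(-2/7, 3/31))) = Interval.open(-2/7, 3/31)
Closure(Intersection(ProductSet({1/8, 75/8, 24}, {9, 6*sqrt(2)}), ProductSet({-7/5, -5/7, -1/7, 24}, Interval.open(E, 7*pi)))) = ProductSet({24}, {9, 6*sqrt(2)})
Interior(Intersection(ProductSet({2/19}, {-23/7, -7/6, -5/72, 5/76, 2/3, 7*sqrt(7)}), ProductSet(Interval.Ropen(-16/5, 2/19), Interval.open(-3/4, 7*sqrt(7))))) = EmptySet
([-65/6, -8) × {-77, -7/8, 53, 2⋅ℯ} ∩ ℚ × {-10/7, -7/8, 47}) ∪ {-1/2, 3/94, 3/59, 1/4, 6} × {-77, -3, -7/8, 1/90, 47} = ((ℚ ∩ [-65/6, -8)) × {-7/8}) ∪ ({-1/2, 3/94, 3/59, 1/4, 6} × {-77, -3, -7/8, 1/90, 47})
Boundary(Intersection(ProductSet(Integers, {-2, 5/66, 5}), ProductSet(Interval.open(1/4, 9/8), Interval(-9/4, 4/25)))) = ProductSet(Range(1, 2, 1), {-2, 5/66})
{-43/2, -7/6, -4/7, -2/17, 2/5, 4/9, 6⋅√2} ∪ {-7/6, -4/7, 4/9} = {-43/2, -7/6, -4/7, -2/17, 2/5, 4/9, 6⋅√2}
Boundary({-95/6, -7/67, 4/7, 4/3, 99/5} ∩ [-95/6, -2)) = {-95/6}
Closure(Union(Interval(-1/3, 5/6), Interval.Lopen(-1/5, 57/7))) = Interval(-1/3, 57/7)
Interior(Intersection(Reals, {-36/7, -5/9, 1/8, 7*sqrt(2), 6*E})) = EmptySet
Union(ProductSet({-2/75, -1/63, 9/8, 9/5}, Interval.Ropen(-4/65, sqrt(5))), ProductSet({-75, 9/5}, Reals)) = Union(ProductSet({-75, 9/5}, Reals), ProductSet({-2/75, -1/63, 9/8, 9/5}, Interval.Ropen(-4/65, sqrt(5))))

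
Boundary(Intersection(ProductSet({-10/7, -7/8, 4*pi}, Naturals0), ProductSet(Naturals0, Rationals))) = EmptySet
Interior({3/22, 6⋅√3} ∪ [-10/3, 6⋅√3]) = (-10/3, 6⋅√3)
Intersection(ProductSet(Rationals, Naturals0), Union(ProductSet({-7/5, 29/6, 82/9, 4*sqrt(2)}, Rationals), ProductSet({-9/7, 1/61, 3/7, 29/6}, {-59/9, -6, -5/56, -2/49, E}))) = ProductSet({-7/5, 29/6, 82/9}, Naturals0)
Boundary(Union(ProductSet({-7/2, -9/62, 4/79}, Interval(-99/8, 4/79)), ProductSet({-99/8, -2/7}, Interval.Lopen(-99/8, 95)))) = Union(ProductSet({-99/8, -2/7}, Interval(-99/8, 95)), ProductSet({-7/2, -9/62, 4/79}, Interval(-99/8, 4/79)))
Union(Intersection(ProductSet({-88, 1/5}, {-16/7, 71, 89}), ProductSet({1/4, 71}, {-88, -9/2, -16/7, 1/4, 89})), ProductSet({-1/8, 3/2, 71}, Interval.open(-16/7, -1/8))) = ProductSet({-1/8, 3/2, 71}, Interval.open(-16/7, -1/8))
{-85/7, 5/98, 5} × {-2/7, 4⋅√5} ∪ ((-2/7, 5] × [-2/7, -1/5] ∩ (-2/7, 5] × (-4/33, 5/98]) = {-85/7, 5/98, 5} × {-2/7, 4⋅√5}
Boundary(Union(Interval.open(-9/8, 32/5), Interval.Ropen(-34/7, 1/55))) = {-34/7, 32/5}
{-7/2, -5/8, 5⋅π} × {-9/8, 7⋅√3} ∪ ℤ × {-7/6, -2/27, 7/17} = (ℤ × {-7/6, -2/27, 7/17}) ∪ ({-7/2, -5/8, 5⋅π} × {-9/8, 7⋅√3})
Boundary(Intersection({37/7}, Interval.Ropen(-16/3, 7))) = {37/7}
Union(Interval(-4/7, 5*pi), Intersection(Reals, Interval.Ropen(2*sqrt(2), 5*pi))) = Interval(-4/7, 5*pi)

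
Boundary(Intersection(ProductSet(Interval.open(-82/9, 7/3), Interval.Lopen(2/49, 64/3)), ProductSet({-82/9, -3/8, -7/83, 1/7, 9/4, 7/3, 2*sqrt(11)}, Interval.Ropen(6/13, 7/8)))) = ProductSet({-3/8, -7/83, 1/7, 9/4}, Interval(6/13, 7/8))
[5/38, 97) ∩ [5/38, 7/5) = [5/38, 7/5)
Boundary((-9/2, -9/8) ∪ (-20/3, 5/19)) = {-20/3, 5/19}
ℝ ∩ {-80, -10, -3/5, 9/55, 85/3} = {-80, -10, -3/5, 9/55, 85/3}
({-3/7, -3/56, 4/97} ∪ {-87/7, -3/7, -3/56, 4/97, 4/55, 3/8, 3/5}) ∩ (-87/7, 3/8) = {-3/7, -3/56, 4/97, 4/55}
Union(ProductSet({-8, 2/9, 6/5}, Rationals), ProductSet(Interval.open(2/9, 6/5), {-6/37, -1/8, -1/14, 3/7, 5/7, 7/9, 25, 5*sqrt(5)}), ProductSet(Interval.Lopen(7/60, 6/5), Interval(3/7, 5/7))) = Union(ProductSet({-8, 2/9, 6/5}, Rationals), ProductSet(Interval.Lopen(7/60, 6/5), Interval(3/7, 5/7)), ProductSet(Interval.open(2/9, 6/5), {-6/37, -1/8, -1/14, 3/7, 5/7, 7/9, 25, 5*sqrt(5)}))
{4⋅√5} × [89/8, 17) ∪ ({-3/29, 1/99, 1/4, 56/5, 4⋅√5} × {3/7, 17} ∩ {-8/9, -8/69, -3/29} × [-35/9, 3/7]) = ({-3/29} × {3/7}) ∪ ({4⋅√5} × [89/8, 17))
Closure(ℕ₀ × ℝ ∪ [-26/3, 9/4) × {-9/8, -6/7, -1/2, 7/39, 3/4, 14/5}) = (ℕ₀ × ℝ) ∪ ([-26/3, 9/4] × {-9/8, -6/7, -1/2, 7/39, 3/4, 14/5})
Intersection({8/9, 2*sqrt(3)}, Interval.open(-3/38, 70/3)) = {8/9, 2*sqrt(3)}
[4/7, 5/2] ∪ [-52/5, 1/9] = [-52/5, 1/9] ∪ [4/7, 5/2]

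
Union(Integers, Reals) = Reals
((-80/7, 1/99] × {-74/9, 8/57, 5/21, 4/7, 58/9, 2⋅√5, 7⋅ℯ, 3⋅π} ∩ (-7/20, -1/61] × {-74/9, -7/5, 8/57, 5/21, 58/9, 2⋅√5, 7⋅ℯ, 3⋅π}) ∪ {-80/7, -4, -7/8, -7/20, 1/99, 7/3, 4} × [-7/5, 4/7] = ({-80/7, -4, -7/8, -7/20, 1/99, 7/3, 4} × [-7/5, 4/7]) ∪ ((-7/20, -1/61] × {-74/9, 8/57, 5/21, 58/9, 2⋅√5, 7⋅ℯ, 3⋅π})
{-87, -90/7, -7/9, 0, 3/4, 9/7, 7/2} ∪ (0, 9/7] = {-87, -90/7, -7/9, 7/2} ∪ [0, 9/7]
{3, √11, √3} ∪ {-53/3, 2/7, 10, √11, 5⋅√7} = {-53/3, 2/7, 3, 10, √11, √3, 5⋅√7}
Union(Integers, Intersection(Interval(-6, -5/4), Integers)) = Integers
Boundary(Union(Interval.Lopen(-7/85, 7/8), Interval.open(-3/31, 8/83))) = {-3/31, 7/8}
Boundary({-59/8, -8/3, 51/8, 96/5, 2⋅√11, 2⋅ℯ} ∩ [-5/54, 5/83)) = ∅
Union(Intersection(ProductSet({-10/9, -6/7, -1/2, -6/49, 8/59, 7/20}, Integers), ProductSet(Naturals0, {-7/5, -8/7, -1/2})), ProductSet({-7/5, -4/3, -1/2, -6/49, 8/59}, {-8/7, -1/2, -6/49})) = ProductSet({-7/5, -4/3, -1/2, -6/49, 8/59}, {-8/7, -1/2, -6/49})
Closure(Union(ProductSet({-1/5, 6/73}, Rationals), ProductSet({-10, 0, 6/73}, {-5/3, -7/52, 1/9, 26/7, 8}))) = Union(ProductSet({-1/5, 6/73}, Reals), ProductSet({-10, 0, 6/73}, {-5/3, -7/52, 1/9, 26/7, 8}))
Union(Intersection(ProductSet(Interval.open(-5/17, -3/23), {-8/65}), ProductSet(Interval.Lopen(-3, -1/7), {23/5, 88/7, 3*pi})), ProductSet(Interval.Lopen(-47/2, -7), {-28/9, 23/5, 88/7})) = ProductSet(Interval.Lopen(-47/2, -7), {-28/9, 23/5, 88/7})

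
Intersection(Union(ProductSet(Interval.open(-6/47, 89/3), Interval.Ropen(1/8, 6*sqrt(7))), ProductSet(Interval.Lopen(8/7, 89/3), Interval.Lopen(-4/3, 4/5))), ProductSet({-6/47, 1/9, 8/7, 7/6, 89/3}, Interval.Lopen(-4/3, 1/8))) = Union(ProductSet({7/6, 89/3}, Interval.Lopen(-4/3, 1/8)), ProductSet({1/9, 8/7, 7/6}, {1/8}))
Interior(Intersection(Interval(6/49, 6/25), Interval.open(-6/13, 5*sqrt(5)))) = Interval.open(6/49, 6/25)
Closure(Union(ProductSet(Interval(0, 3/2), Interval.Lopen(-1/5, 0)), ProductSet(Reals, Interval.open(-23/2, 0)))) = ProductSet(Reals, Interval(-23/2, 0))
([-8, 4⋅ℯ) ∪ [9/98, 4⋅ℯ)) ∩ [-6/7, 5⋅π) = [-6/7, 4⋅ℯ)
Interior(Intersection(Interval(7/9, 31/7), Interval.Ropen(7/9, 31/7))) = Interval.open(7/9, 31/7)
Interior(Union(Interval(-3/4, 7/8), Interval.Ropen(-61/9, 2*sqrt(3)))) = Interval.open(-61/9, 2*sqrt(3))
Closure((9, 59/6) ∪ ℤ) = ℤ ∪ [9, 59/6]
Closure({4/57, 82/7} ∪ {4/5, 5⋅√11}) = {4/57, 4/5, 82/7, 5⋅√11}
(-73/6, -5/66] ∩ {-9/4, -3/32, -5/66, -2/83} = {-9/4, -3/32, -5/66}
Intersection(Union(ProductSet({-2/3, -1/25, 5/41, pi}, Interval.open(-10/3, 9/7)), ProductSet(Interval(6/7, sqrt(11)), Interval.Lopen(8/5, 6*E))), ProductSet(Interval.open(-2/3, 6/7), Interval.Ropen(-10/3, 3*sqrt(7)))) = ProductSet({-1/25, 5/41}, Interval.open(-10/3, 9/7))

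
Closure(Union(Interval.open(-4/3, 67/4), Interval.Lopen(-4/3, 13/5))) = Interval(-4/3, 67/4)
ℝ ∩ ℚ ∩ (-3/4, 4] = ℚ ∩ (-3/4, 4]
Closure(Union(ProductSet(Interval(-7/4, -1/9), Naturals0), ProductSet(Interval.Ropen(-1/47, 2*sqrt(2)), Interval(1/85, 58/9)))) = Union(ProductSet(Interval(-7/4, -1/9), Naturals0), ProductSet(Interval(-1/47, 2*sqrt(2)), Interval(1/85, 58/9)))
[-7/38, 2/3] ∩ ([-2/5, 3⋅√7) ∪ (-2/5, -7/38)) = [-7/38, 2/3]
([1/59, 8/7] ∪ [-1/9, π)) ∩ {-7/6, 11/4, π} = {11/4}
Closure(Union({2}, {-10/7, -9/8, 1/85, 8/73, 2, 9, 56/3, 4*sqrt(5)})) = {-10/7, -9/8, 1/85, 8/73, 2, 9, 56/3, 4*sqrt(5)}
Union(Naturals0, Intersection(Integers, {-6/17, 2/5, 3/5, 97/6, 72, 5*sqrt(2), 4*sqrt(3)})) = Naturals0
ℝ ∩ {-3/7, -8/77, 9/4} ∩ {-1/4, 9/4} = {9/4}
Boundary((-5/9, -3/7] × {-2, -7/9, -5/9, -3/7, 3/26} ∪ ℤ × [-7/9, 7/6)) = (ℤ × [-7/9, 7/6]) ∪ ([-5/9, -3/7] × {-2, -7/9, -5/9, -3/7, 3/26})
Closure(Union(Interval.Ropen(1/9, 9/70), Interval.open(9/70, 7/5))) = Interval(1/9, 7/5)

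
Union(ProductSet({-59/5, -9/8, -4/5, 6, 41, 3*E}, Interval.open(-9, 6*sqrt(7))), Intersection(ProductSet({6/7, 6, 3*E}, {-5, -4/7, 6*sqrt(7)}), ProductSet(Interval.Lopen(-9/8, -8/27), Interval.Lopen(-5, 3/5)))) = ProductSet({-59/5, -9/8, -4/5, 6, 41, 3*E}, Interval.open(-9, 6*sqrt(7)))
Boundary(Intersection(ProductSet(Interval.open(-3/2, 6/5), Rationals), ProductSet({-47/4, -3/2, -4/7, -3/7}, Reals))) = ProductSet({-4/7, -3/7}, Reals)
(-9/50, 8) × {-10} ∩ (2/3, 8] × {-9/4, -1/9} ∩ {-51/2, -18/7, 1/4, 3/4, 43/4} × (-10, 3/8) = ∅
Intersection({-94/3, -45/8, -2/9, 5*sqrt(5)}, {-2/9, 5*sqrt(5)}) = {-2/9, 5*sqrt(5)}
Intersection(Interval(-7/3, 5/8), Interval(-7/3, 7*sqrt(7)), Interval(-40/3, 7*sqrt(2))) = Interval(-7/3, 5/8)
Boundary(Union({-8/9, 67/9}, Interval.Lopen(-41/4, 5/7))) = {-41/4, 5/7, 67/9}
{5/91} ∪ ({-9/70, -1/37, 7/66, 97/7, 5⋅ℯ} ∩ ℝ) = {-9/70, -1/37, 5/91, 7/66, 97/7, 5⋅ℯ}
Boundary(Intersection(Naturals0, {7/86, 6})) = {6}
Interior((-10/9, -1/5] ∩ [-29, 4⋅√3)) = (-10/9, -1/5)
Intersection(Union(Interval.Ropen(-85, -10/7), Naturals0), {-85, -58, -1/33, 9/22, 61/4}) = {-85, -58}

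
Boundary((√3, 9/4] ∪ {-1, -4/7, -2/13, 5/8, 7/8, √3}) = {-1, -4/7, -2/13, 5/8, 7/8, 9/4, √3}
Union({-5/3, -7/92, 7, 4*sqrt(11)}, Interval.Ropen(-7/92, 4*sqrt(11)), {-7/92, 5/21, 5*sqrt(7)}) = Union({-5/3}, Interval(-7/92, 4*sqrt(11)))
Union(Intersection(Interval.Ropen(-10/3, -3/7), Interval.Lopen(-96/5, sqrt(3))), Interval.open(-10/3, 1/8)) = Interval.Ropen(-10/3, 1/8)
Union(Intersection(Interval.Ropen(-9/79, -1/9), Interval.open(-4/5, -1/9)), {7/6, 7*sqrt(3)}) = Union({7/6, 7*sqrt(3)}, Interval.Ropen(-9/79, -1/9))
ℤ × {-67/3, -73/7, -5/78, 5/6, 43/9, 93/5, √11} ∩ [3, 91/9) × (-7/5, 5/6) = {3, 4, …, 10} × {-5/78}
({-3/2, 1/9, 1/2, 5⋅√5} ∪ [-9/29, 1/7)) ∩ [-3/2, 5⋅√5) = {-3/2, 1/2} ∪ [-9/29, 1/7)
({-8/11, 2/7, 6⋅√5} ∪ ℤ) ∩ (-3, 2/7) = {-2, -1, 0} ∪ {-8/11}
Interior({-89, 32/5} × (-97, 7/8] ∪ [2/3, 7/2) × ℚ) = ∅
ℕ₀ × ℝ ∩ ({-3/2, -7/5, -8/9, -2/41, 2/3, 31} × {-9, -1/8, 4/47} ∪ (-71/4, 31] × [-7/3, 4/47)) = ({31} × {-9, -1/8, 4/47}) ∪ ({0, 1, …, 31} × [-7/3, 4/47))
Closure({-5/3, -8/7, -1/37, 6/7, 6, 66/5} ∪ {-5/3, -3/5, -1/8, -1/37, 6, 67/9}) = {-5/3, -8/7, -3/5, -1/8, -1/37, 6/7, 6, 67/9, 66/5}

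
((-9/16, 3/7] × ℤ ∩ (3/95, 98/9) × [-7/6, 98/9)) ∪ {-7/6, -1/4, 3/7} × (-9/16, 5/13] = ({-7/6, -1/4, 3/7} × (-9/16, 5/13]) ∪ ((3/95, 3/7] × {-1, 0, …, 10})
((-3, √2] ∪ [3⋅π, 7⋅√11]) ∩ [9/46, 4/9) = [9/46, 4/9)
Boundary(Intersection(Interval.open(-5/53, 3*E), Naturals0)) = Range(0, 9, 1)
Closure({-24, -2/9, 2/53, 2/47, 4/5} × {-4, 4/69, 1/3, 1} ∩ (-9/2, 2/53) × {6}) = ∅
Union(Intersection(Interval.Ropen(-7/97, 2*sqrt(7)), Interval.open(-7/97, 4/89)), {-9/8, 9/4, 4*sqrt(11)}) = Union({-9/8, 9/4, 4*sqrt(11)}, Interval.open(-7/97, 4/89))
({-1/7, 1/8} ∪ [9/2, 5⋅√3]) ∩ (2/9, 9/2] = {9/2}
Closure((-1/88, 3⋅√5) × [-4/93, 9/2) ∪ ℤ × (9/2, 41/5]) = (ℤ × [9/2, 41/5]) ∪ ({-1/88, 3⋅√5} × [-4/93, 9/2]) ∪ ([-1/88, 3⋅√5] × {-4/93, 9/2}) ∪ ((-1/88, 3⋅√5) × [-4/93, 9/2))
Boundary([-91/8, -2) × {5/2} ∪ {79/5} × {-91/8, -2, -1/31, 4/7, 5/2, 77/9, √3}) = ([-91/8, -2] × {5/2}) ∪ ({79/5} × {-91/8, -2, -1/31, 4/7, 5/2, 77/9, √3})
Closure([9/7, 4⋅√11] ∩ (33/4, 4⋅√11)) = [33/4, 4⋅√11]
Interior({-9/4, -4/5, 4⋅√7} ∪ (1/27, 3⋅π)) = (1/27, 3⋅π)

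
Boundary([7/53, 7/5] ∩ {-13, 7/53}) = {7/53}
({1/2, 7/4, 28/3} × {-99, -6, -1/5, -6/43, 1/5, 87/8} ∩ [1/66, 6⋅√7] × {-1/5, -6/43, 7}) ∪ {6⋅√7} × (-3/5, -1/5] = ({1/2, 7/4, 28/3} × {-1/5, -6/43}) ∪ ({6⋅√7} × (-3/5, -1/5])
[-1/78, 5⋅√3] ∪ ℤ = ℤ ∪ [-1/78, 5⋅√3]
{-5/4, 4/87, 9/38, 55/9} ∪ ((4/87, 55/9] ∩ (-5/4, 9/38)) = {-5/4, 55/9} ∪ [4/87, 9/38]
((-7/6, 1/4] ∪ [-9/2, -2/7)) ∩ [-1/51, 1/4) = [-1/51, 1/4)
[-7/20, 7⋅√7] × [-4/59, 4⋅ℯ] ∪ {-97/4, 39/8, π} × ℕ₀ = ({-97/4, 39/8, π} × ℕ₀) ∪ ([-7/20, 7⋅√7] × [-4/59, 4⋅ℯ])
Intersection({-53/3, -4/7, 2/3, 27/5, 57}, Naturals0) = {57}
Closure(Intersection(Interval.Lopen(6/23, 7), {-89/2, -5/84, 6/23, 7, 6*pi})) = {7}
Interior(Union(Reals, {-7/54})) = Reals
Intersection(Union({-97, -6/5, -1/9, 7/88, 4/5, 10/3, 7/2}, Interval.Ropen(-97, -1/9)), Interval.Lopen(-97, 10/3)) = Union({7/88, 4/5, 10/3}, Interval.Lopen(-97, -1/9))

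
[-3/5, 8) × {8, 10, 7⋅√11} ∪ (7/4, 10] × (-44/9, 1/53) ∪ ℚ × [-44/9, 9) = (ℚ × [-44/9, 9)) ∪ ((7/4, 10] × (-44/9, 1/53)) ∪ ([-3/5, 8) × {8, 10, 7⋅√11})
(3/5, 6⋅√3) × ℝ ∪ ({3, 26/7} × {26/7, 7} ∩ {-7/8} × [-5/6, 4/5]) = (3/5, 6⋅√3) × ℝ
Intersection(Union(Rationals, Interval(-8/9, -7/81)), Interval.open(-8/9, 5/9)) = Union(Intersection(Interval.open(-8/9, 5/9), Rationals), Interval.Lopen(-8/9, -7/81))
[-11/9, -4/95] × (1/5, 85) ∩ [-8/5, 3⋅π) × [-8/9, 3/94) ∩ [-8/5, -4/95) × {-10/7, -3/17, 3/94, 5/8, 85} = ∅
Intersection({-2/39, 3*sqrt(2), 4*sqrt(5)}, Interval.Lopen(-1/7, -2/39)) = {-2/39}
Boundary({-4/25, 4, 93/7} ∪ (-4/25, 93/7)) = {-4/25, 93/7}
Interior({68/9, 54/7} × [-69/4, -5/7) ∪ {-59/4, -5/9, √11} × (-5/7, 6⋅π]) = ∅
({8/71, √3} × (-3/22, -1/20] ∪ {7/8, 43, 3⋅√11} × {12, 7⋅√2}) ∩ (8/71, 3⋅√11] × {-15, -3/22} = ∅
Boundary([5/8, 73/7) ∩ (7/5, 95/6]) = {7/5, 73/7}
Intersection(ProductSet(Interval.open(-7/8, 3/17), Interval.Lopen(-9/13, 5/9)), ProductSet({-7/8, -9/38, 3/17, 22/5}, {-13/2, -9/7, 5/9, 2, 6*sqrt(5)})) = ProductSet({-9/38}, {5/9})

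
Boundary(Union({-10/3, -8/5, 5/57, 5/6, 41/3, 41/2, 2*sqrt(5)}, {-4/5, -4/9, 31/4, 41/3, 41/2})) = {-10/3, -8/5, -4/5, -4/9, 5/57, 5/6, 31/4, 41/3, 41/2, 2*sqrt(5)}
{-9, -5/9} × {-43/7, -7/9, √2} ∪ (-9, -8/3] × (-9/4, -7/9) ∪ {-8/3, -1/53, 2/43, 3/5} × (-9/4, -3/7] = ({-9, -5/9} × {-43/7, -7/9, √2}) ∪ ({-8/3, -1/53, 2/43, 3/5} × (-9/4, -3/7]) ∪ ((-9, -8/3] × (-9/4, -7/9))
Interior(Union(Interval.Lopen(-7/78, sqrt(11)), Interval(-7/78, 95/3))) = Interval.open(-7/78, 95/3)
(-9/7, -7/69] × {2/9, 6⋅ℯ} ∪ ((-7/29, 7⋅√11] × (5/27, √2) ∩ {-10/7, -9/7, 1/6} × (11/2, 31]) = (-9/7, -7/69] × {2/9, 6⋅ℯ}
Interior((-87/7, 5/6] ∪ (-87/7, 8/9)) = (-87/7, 8/9)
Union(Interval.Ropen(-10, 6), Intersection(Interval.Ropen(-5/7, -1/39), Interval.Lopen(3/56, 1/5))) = Interval.Ropen(-10, 6)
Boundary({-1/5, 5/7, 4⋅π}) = {-1/5, 5/7, 4⋅π}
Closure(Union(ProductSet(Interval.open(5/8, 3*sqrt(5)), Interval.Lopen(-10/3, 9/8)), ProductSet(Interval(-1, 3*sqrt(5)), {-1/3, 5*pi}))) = Union(ProductSet({5/8, 3*sqrt(5)}, Interval(-10/3, 9/8)), ProductSet(Interval(-1, 3*sqrt(5)), {-1/3, 5*pi}), ProductSet(Interval(5/8, 3*sqrt(5)), {-10/3, 9/8}), ProductSet(Interval.open(5/8, 3*sqrt(5)), Interval.Lopen(-10/3, 9/8)))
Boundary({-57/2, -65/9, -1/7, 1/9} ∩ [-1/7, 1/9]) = {-1/7, 1/9}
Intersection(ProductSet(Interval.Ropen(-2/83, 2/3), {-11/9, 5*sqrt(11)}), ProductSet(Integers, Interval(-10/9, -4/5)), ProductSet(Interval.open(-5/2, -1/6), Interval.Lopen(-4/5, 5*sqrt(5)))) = EmptySet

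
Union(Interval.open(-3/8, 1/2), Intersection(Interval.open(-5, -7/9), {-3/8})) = Interval.open(-3/8, 1/2)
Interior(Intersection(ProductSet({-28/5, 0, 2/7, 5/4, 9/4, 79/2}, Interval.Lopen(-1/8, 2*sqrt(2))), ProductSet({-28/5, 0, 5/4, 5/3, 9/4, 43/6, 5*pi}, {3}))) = EmptySet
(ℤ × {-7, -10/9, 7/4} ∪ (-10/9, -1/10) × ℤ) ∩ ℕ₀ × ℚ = ℕ₀ × {-7, -10/9, 7/4}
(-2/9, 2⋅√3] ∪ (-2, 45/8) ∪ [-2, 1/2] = [-2, 45/8)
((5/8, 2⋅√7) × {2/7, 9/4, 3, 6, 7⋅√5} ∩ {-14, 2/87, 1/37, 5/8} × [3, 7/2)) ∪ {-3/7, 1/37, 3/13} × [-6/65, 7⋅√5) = {-3/7, 1/37, 3/13} × [-6/65, 7⋅√5)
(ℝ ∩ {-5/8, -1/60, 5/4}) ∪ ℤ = ℤ ∪ {-5/8, -1/60, 5/4}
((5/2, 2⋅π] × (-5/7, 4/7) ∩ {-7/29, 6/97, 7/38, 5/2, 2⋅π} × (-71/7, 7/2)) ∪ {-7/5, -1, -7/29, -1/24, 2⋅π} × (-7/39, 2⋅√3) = ({2⋅π} × (-5/7, 4/7)) ∪ ({-7/5, -1, -7/29, -1/24, 2⋅π} × (-7/39, 2⋅√3))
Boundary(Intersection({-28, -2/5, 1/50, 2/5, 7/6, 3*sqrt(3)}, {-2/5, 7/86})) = {-2/5}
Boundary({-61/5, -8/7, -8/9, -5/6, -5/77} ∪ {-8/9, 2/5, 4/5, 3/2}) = {-61/5, -8/7, -8/9, -5/6, -5/77, 2/5, 4/5, 3/2}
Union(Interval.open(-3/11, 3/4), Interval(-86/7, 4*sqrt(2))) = Interval(-86/7, 4*sqrt(2))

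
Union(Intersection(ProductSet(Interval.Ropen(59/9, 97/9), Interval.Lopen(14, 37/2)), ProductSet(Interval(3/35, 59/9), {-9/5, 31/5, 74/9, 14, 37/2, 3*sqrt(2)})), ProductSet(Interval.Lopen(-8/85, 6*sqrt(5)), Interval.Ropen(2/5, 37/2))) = Union(ProductSet({59/9}, {37/2}), ProductSet(Interval.Lopen(-8/85, 6*sqrt(5)), Interval.Ropen(2/5, 37/2)))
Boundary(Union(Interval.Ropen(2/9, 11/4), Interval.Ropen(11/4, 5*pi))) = {2/9, 5*pi}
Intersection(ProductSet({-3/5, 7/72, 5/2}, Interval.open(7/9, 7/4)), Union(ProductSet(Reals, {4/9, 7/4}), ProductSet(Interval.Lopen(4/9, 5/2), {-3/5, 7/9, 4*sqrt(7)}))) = EmptySet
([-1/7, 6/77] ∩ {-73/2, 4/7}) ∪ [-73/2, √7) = [-73/2, √7)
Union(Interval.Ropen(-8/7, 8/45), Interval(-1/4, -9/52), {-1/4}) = Interval.Ropen(-8/7, 8/45)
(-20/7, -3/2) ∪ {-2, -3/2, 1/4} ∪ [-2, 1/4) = (-20/7, 1/4]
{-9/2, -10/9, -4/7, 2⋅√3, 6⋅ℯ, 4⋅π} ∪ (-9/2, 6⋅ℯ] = [-9/2, 6⋅ℯ]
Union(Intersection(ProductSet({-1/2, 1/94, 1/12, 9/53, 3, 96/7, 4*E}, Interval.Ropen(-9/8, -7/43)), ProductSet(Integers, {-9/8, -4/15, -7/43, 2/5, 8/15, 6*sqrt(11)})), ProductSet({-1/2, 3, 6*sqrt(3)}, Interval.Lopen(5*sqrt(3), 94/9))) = Union(ProductSet({3}, {-9/8, -4/15}), ProductSet({-1/2, 3, 6*sqrt(3)}, Interval.Lopen(5*sqrt(3), 94/9)))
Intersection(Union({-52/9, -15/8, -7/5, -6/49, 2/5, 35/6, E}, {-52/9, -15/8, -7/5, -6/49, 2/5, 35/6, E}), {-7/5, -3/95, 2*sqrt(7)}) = {-7/5}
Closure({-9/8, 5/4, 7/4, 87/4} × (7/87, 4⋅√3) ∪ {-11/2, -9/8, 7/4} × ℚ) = ({-11/2, -9/8, 7/4} × ℝ) ∪ ({-9/8, 5/4, 7/4, 87/4} × [7/87, 4⋅√3])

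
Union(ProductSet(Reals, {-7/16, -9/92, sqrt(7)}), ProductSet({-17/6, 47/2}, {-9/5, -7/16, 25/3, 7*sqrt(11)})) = Union(ProductSet({-17/6, 47/2}, {-9/5, -7/16, 25/3, 7*sqrt(11)}), ProductSet(Reals, {-7/16, -9/92, sqrt(7)}))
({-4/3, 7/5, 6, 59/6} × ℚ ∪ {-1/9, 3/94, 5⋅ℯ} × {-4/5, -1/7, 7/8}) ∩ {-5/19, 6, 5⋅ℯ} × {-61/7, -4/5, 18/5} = ({6} × {-61/7, -4/5, 18/5}) ∪ ({5⋅ℯ} × {-4/5})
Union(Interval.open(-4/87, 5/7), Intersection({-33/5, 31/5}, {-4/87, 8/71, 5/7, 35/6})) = Interval.open(-4/87, 5/7)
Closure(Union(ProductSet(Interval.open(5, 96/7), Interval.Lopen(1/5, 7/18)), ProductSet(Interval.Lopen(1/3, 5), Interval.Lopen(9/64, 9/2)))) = Union(ProductSet({1/3, 5}, Interval(9/64, 9/2)), ProductSet({5, 96/7}, Interval(1/5, 7/18)), ProductSet(Interval(1/3, 5), {9/64, 9/2}), ProductSet(Interval.Lopen(1/3, 5), Interval.Lopen(9/64, 9/2)), ProductSet(Interval(5, 96/7), {1/5, 7/18}), ProductSet(Interval.open(5, 96/7), Interval.Lopen(1/5, 7/18)))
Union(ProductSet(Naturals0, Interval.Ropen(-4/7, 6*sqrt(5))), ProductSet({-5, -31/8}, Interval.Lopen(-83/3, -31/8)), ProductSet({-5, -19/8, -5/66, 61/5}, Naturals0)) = Union(ProductSet({-5, -31/8}, Interval.Lopen(-83/3, -31/8)), ProductSet({-5, -19/8, -5/66, 61/5}, Naturals0), ProductSet(Naturals0, Interval.Ropen(-4/7, 6*sqrt(5))))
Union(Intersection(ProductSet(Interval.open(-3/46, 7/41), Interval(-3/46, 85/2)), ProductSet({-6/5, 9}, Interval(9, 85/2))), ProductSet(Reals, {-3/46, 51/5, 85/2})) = ProductSet(Reals, {-3/46, 51/5, 85/2})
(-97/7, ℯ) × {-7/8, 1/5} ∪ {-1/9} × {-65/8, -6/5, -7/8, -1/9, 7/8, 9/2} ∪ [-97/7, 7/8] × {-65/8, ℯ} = ([-97/7, 7/8] × {-65/8, ℯ}) ∪ ((-97/7, ℯ) × {-7/8, 1/5}) ∪ ({-1/9} × {-65/8, -6/5, -7/8, -1/9, 7/8, 9/2})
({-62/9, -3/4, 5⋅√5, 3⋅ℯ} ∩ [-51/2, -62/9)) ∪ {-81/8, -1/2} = {-81/8, -1/2}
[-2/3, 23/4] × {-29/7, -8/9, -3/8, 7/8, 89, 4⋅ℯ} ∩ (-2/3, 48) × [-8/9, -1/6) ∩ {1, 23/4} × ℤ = ∅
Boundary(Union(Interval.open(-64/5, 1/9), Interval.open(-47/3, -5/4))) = {-47/3, 1/9}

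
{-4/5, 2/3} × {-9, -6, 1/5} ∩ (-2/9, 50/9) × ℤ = {2/3} × {-9, -6}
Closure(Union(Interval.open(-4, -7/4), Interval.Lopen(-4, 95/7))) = Interval(-4, 95/7)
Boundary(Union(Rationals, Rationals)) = Reals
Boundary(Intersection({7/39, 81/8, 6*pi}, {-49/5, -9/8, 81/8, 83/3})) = {81/8}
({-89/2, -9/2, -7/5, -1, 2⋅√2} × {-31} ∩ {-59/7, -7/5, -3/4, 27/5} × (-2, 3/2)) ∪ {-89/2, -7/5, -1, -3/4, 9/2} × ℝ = {-89/2, -7/5, -1, -3/4, 9/2} × ℝ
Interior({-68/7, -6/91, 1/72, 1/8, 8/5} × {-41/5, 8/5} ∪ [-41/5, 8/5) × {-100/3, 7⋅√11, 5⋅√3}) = ∅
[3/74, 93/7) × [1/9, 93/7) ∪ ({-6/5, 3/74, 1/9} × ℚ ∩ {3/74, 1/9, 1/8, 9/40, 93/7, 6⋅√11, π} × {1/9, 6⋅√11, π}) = [3/74, 93/7) × [1/9, 93/7)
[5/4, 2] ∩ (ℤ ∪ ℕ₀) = {2}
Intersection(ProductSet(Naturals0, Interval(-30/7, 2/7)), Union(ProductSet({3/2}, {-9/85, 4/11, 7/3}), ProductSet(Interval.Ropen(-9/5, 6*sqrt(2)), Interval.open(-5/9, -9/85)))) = ProductSet(Range(0, 9, 1), Interval.open(-5/9, -9/85))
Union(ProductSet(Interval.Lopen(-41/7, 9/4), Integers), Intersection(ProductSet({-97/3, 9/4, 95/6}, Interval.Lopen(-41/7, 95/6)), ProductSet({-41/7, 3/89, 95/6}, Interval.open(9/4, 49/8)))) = Union(ProductSet({95/6}, Interval.open(9/4, 49/8)), ProductSet(Interval.Lopen(-41/7, 9/4), Integers))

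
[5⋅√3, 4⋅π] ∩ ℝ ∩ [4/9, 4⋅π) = [5⋅√3, 4⋅π)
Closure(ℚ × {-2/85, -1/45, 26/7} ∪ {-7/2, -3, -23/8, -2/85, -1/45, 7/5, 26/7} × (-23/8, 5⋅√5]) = (ℝ × {-2/85, -1/45, 26/7}) ∪ ({-7/2, -3, -23/8, -2/85, -1/45, 7/5, 26/7} × [-23/8, 5⋅√5])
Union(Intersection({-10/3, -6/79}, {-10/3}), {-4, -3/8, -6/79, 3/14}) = {-4, -10/3, -3/8, -6/79, 3/14}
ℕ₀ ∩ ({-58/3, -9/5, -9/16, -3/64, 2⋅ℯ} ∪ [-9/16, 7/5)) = {0, 1}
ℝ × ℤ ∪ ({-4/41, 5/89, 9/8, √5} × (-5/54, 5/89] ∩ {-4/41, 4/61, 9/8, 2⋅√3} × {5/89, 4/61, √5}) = (ℝ × ℤ) ∪ ({-4/41, 9/8} × {5/89})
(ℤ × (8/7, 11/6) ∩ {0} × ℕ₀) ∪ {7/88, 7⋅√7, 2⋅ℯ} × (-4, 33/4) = {7/88, 7⋅√7, 2⋅ℯ} × (-4, 33/4)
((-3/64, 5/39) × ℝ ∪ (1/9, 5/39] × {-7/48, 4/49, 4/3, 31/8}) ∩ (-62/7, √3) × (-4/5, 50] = ((-3/64, 5/39) × (-4/5, 50]) ∪ ((1/9, 5/39] × {-7/48, 4/49, 4/3, 31/8})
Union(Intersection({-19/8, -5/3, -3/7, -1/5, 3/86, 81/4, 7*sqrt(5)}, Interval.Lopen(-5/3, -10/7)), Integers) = Integers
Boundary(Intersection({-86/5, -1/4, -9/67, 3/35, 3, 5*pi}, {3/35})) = {3/35}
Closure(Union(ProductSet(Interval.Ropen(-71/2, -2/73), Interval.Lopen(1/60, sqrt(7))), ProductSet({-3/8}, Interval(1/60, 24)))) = Union(ProductSet({-3/8}, Interval(1/60, 24)), ProductSet({-71/2, -2/73}, Interval(1/60, sqrt(7))), ProductSet(Interval(-71/2, -2/73), {1/60, sqrt(7)}), ProductSet(Interval.Ropen(-71/2, -2/73), Interval.Lopen(1/60, sqrt(7))))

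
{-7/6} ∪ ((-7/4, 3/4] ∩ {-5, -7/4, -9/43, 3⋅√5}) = {-7/6, -9/43}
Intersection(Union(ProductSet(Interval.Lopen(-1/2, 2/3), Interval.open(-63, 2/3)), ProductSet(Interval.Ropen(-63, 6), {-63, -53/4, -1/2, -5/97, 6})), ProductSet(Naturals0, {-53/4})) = ProductSet(Union(Range(0, 1, 1), Range(0, 6, 1)), {-53/4})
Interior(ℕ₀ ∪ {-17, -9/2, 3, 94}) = ∅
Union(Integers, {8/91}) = Union({8/91}, Integers)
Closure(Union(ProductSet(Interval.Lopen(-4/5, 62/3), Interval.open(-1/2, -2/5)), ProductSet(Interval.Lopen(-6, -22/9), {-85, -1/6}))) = Union(ProductSet({-4/5, 62/3}, Interval(-1/2, -2/5)), ProductSet(Interval(-6, -22/9), {-85, -1/6}), ProductSet(Interval(-4/5, 62/3), {-1/2, -2/5}), ProductSet(Interval.Lopen(-4/5, 62/3), Interval.open(-1/2, -2/5)))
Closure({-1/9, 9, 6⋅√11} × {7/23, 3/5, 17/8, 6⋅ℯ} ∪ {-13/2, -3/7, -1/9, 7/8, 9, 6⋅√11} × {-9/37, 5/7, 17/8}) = ({-1/9, 9, 6⋅√11} × {7/23, 3/5, 17/8, 6⋅ℯ}) ∪ ({-13/2, -3/7, -1/9, 7/8, 9, 6⋅√11} × {-9/37, 5/7, 17/8})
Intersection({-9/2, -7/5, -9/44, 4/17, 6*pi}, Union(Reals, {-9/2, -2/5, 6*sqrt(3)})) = {-9/2, -7/5, -9/44, 4/17, 6*pi}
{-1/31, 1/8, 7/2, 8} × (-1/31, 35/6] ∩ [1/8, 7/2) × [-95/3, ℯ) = {1/8} × (-1/31, ℯ)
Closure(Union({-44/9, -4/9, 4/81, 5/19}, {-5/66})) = {-44/9, -4/9, -5/66, 4/81, 5/19}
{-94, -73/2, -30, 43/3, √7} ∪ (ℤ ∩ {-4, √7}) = {-94, -73/2, -30, -4, 43/3, √7}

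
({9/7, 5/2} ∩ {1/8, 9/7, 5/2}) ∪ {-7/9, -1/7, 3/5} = {-7/9, -1/7, 3/5, 9/7, 5/2}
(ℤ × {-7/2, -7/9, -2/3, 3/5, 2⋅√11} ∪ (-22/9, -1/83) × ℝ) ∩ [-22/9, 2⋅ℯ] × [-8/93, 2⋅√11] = ({-2, -1, …, 5} × {3/5, 2⋅√11}) ∪ ((-22/9, -1/83) × [-8/93, 2⋅√11])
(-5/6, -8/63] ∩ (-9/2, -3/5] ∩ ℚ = ℚ ∩ (-5/6, -3/5]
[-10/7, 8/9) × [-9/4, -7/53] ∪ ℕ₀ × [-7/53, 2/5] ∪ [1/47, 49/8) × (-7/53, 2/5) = (ℕ₀ × [-7/53, 2/5]) ∪ ([-10/7, 8/9) × [-9/4, -7/53]) ∪ ([1/47, 49/8) × (-7/53, 2/5))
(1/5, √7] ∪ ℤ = ℤ ∪ (1/5, √7]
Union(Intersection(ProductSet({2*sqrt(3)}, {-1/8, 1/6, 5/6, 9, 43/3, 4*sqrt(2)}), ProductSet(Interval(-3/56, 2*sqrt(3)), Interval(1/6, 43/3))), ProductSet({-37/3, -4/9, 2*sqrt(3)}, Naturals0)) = Union(ProductSet({2*sqrt(3)}, {1/6, 5/6, 9, 43/3, 4*sqrt(2)}), ProductSet({-37/3, -4/9, 2*sqrt(3)}, Naturals0))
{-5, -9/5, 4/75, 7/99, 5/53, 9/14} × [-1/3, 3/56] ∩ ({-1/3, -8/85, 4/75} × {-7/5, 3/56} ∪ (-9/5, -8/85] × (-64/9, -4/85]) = {4/75} × {3/56}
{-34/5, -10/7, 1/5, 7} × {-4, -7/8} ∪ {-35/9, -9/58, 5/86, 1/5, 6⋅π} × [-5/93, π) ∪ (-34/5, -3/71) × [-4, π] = ({-34/5, -10/7, 1/5, 7} × {-4, -7/8}) ∪ ((-34/5, -3/71) × [-4, π]) ∪ ({-35/9, -9/58, 5/86, 1/5, 6⋅π} × [-5/93, π))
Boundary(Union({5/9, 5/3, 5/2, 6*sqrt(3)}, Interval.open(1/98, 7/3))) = {1/98, 7/3, 5/2, 6*sqrt(3)}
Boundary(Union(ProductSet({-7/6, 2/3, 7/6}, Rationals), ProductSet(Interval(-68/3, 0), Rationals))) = ProductSet(Union({2/3, 7/6}, Interval(-68/3, 0)), Reals)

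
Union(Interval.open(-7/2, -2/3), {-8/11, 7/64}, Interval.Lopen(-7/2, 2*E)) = Interval.Lopen(-7/2, 2*E)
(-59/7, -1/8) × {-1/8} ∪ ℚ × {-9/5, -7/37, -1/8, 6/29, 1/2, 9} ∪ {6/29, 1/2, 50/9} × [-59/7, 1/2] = ((-59/7, -1/8) × {-1/8}) ∪ (ℚ × {-9/5, -7/37, -1/8, 6/29, 1/2, 9}) ∪ ({6/29, 1/2, 50/9} × [-59/7, 1/2])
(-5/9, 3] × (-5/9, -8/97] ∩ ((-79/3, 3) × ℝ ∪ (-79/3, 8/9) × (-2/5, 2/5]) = (-5/9, 3) × (-5/9, -8/97]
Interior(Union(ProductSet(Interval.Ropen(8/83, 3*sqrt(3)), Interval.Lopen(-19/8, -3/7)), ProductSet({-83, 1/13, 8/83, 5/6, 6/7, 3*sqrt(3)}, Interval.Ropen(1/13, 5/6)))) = ProductSet(Interval.open(8/83, 3*sqrt(3)), Interval.open(-19/8, -3/7))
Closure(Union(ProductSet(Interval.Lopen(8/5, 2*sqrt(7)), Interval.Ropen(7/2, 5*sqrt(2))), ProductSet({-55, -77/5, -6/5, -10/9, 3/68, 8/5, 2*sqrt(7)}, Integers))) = Union(ProductSet({8/5, 2*sqrt(7)}, Interval(7/2, 5*sqrt(2))), ProductSet({-55, -77/5, -6/5, -10/9, 3/68, 8/5, 2*sqrt(7)}, Integers), ProductSet(Interval(8/5, 2*sqrt(7)), {7/2, 5*sqrt(2)}), ProductSet(Interval.Lopen(8/5, 2*sqrt(7)), Interval.Ropen(7/2, 5*sqrt(2))))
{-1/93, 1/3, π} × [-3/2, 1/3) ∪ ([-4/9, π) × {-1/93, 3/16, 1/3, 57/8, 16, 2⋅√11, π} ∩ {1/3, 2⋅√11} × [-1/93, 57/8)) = ({-1/93, 1/3, π} × [-3/2, 1/3)) ∪ ({1/3} × {-1/93, 3/16, 1/3, 2⋅√11, π})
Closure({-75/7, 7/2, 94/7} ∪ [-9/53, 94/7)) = {-75/7} ∪ [-9/53, 94/7]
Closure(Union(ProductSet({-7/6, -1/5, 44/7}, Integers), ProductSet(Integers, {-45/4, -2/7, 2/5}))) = Union(ProductSet({-7/6, -1/5, 44/7}, Integers), ProductSet(Integers, {-45/4, -2/7, 2/5}))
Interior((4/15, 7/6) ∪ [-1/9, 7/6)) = (-1/9, 7/6)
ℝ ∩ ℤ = ℤ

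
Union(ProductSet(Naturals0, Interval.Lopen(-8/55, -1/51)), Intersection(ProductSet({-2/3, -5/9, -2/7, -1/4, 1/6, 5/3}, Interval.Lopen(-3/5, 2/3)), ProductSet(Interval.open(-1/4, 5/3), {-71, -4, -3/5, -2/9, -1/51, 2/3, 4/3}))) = Union(ProductSet({1/6}, {-2/9, -1/51, 2/3}), ProductSet(Naturals0, Interval.Lopen(-8/55, -1/51)))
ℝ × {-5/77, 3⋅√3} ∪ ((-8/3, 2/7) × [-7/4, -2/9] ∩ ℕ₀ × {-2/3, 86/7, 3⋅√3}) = ({0} × {-2/3}) ∪ (ℝ × {-5/77, 3⋅√3})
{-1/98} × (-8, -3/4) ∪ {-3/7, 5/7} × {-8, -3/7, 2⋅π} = ({-1/98} × (-8, -3/4)) ∪ ({-3/7, 5/7} × {-8, -3/7, 2⋅π})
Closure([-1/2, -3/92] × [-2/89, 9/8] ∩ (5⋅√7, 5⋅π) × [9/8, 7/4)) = ∅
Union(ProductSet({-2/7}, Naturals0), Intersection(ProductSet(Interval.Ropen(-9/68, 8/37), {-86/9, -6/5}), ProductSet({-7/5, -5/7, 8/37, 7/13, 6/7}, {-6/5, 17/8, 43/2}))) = ProductSet({-2/7}, Naturals0)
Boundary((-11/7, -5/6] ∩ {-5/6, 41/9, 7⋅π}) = {-5/6}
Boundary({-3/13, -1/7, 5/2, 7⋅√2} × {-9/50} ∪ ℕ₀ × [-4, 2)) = (ℕ₀ × [-4, 2]) ∪ ({-3/13, -1/7, 5/2, 7⋅√2} × {-9/50})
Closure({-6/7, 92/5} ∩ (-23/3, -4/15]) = {-6/7}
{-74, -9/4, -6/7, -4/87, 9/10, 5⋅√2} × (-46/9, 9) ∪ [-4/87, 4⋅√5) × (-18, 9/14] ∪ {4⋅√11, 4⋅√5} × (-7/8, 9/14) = ([-4/87, 4⋅√5) × (-18, 9/14]) ∪ ({4⋅√11, 4⋅√5} × (-7/8, 9/14)) ∪ ({-74, -9/4, -6/7, -4/87, 9/10, 5⋅√2} × (-46/9, 9))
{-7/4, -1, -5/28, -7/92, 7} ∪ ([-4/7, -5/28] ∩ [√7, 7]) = {-7/4, -1, -5/28, -7/92, 7}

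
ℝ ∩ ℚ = ℚ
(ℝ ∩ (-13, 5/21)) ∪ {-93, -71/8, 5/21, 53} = {-93, 53} ∪ (-13, 5/21]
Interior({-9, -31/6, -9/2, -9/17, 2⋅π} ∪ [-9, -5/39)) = (-9, -5/39)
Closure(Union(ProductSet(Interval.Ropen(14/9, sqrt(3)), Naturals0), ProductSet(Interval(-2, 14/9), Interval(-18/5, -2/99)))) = Union(ProductSet(Interval(-2, 14/9), Interval(-18/5, -2/99)), ProductSet(Interval(14/9, sqrt(3)), Union(Complement(Naturals0, Interval.open(-18/5, -2/99)), Naturals0)), ProductSet(Interval.Ropen(14/9, sqrt(3)), Naturals0))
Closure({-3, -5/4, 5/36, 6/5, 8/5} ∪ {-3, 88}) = {-3, -5/4, 5/36, 6/5, 8/5, 88}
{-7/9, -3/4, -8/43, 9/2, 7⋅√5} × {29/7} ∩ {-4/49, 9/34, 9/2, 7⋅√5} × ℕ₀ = ∅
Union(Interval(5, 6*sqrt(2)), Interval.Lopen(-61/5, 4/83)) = Union(Interval.Lopen(-61/5, 4/83), Interval(5, 6*sqrt(2)))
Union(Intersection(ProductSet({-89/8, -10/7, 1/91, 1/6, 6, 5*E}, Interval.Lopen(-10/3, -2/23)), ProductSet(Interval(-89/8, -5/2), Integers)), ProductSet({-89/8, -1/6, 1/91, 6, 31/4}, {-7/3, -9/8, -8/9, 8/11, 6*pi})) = Union(ProductSet({-89/8}, Range(-3, 0, 1)), ProductSet({-89/8, -1/6, 1/91, 6, 31/4}, {-7/3, -9/8, -8/9, 8/11, 6*pi}))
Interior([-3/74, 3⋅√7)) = (-3/74, 3⋅√7)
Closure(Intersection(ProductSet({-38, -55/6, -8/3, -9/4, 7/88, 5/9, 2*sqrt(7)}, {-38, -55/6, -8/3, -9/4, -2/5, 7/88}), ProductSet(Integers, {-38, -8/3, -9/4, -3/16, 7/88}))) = ProductSet({-38}, {-38, -8/3, -9/4, 7/88})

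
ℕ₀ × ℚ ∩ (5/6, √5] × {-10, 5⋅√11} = {1, 2} × {-10}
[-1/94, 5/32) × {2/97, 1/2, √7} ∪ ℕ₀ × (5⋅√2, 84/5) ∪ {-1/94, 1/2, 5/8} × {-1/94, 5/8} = ({-1/94, 1/2, 5/8} × {-1/94, 5/8}) ∪ (ℕ₀ × (5⋅√2, 84/5)) ∪ ([-1/94, 5/32) × {2/97, 1/2, √7})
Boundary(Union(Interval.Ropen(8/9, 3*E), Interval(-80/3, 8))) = {-80/3, 3*E}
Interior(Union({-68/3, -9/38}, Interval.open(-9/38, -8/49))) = Interval.open(-9/38, -8/49)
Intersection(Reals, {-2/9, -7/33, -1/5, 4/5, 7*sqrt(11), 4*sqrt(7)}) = {-2/9, -7/33, -1/5, 4/5, 7*sqrt(11), 4*sqrt(7)}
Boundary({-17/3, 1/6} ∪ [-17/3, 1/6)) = {-17/3, 1/6}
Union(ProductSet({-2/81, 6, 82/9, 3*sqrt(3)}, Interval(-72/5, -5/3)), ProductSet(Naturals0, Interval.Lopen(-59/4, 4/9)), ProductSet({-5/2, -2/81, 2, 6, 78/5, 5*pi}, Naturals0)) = Union(ProductSet({-2/81, 6, 82/9, 3*sqrt(3)}, Interval(-72/5, -5/3)), ProductSet({-5/2, -2/81, 2, 6, 78/5, 5*pi}, Naturals0), ProductSet(Naturals0, Interval.Lopen(-59/4, 4/9)))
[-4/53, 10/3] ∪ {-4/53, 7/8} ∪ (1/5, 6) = [-4/53, 6)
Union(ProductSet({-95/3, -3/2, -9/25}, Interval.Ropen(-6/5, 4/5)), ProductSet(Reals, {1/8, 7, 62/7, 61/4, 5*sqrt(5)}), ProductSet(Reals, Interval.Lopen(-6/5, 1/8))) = Union(ProductSet({-95/3, -3/2, -9/25}, Interval.Ropen(-6/5, 4/5)), ProductSet(Reals, Union({7, 62/7, 61/4, 5*sqrt(5)}, Interval.Lopen(-6/5, 1/8))))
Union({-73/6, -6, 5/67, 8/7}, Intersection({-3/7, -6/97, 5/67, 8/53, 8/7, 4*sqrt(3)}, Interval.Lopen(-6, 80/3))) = {-73/6, -6, -3/7, -6/97, 5/67, 8/53, 8/7, 4*sqrt(3)}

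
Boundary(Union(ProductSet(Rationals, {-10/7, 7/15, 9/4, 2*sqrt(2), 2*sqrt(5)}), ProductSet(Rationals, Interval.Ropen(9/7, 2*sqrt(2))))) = ProductSet(Reals, Union({-10/7, 7/15, 2*sqrt(5)}, Interval(9/7, 2*sqrt(2))))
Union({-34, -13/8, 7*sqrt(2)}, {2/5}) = {-34, -13/8, 2/5, 7*sqrt(2)}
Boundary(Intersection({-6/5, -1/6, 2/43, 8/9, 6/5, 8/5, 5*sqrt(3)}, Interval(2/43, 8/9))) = {2/43, 8/9}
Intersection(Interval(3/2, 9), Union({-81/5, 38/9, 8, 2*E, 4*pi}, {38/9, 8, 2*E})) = {38/9, 8, 2*E}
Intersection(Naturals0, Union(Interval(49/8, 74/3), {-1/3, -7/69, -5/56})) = Range(7, 25, 1)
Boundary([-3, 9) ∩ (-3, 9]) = {-3, 9}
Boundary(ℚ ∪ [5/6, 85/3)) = (-∞, 5/6] ∪ [85/3, ∞)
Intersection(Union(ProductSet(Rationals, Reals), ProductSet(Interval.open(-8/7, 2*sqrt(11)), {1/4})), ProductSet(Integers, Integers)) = ProductSet(Integers, Integers)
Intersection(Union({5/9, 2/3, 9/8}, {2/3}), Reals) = {5/9, 2/3, 9/8}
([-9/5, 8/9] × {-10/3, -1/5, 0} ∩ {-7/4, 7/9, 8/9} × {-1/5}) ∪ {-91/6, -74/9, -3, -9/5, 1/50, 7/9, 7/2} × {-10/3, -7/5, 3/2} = ({-7/4, 7/9, 8/9} × {-1/5}) ∪ ({-91/6, -74/9, -3, -9/5, 1/50, 7/9, 7/2} × {-10/3, -7/5, 3/2})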